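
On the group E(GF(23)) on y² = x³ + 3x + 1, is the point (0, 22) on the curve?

y² = 22² ≡ 1; x³ + 3x + 1 = 1 ≡ 1 (mod 23). 1 = 1.

yes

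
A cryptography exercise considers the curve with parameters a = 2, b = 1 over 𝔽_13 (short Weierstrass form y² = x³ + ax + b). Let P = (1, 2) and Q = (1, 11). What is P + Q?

O

The two points share x = 1 and their y-coordinates satisfy 2 + 11 ≡ 0 (mod 13), so they are inverses. Their sum is ∞.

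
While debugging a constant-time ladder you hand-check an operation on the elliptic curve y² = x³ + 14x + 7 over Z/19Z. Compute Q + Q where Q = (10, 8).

tangent at (10, 8): λ = (3·10² + 14)/(2·8) ≡ 10/16. 16⁻¹ ≡ 6 (mod 19), so λ ≡ 10·6 ≡ 3.
  x = λ² - 10 - 10 = 9 - 20 ≡ 8; y = λ·(10 - 8) - 8 ≡ 17. → (8, 17)

(8, 17)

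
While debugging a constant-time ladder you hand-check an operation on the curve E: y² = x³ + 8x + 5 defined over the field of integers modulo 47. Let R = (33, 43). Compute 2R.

(44, 1)

tangent at (33, 43): λ = (3·33² + 8)/(2·43) ≡ 32/39. 39⁻¹ ≡ 41 (mod 47), so λ ≡ 32·41 ≡ 43.
  x = λ² - 33 - 33 = 1849 - 66 ≡ 44; y = λ·(33 - 44) - 43 ≡ 1. → (44, 1)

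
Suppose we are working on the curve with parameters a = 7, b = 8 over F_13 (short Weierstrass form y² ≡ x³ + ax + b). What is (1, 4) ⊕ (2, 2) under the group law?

(1, 4) + (2, 2). λ = (2 - 4)/(2 - 1) ≡ 11/1 mod 13. 1⁻¹ ≡ 1 (mod 13), so λ ≡ 11.
  x = λ² - 1 - 2 = 121 - 3 ≡ 1; y = λ·(1 - 1) - 4 ≡ 9. → (1, 9)

(1, 9)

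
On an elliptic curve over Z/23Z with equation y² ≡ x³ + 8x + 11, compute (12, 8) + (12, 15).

O

The two points share x = 12 and their y-coordinates satisfy 8 + 15 ≡ 0 (mod 23), so they are inverses. Their sum is O.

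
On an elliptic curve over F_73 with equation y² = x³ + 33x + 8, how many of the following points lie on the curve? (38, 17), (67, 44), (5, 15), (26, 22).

(38, 17): 17² ≡ 70, rhs ≡ 70 → on.
(67, 44): 44² ≡ 38, rhs ≡ 32 → off.
(5, 15): 15² ≡ 6, rhs ≡ 6 → on.
(26, 22): 22² ≡ 46, rhs ≡ 46 → on.

3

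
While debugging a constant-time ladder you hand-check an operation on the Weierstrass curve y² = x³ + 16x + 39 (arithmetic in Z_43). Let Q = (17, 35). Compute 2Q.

tangent at (17, 35): λ = (3·17² + 16)/(2·35) ≡ 23/27. 27⁻¹ ≡ 8 (mod 43) since 27·8 = 216 ≡ 1, so λ ≡ 23·8 ≡ 12.
  x = λ² - 17 - 17 = 144 - 34 ≡ 24; y = λ·(17 - 24) - 35 ≡ 10. → (24, 10)

(24, 10)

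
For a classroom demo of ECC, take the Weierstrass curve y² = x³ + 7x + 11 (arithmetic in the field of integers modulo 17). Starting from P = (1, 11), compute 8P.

(1, 11)

Double-and-add on 8 = (1000)₂. Start with P = (1, 11) for the leading 1-bit.
double: tangent at (1, 11): λ = (3·1² + 7)/(2·11) ≡ 10/5. 5⁻¹ ≡ 7 (mod 17) since 5·7 = 35 ≡ 1, so λ ≡ 10·7 ≡ 2.
  x = λ² - 1 - 1 = 4 - 2 ≡ 2; y = λ·(1 - 2) - 11 ≡ 4. → (2, 4)
double: tangent at (2, 4): λ = (3·2² + 7)/(2·4) ≡ 2/8. 8⁻¹ ≡ 15 (mod 17) since 8·15 = 120 ≡ 1, so λ ≡ 2·15 ≡ 13.
  x = λ² - 2 - 2 = 169 - 4 ≡ 12; y = λ·(2 - 12) - 4 ≡ 2. → (12, 2)
double: tangent at (12, 2): λ = (3·12² + 7)/(2·2) ≡ 14/4. 4⁻¹ ≡ 13 (mod 17), so λ ≡ 14·13 ≡ 12.
  x = λ² - 12 - 12 = 144 - 24 ≡ 1; y = λ·(12 - 1) - 2 ≡ 11. → (1, 11)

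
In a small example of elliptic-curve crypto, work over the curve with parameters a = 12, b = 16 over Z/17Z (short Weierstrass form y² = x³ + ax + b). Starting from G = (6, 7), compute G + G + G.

Repeated addition: build up to 3G.
2G: tangent at (6, 7): λ = (3·6² + 12)/(2·7) ≡ 1/14. 14⁻¹ ≡ 11 (mod 17), so λ ≡ 1·11 ≡ 11.
  x = λ² - 6 - 6 = 121 - 12 ≡ 7; y = λ·(6 - 7) - 7 ≡ 16. → (7, 16)
3G: (7, 16) + (6, 7). λ = (7 - 16)/(6 - 7) ≡ 8/16 mod 17. 16⁻¹ ≡ 16 (mod 17) since 16·16 = 256 ≡ 1, so λ ≡ 9.
  x = λ² - 7 - 6 = 81 - 13 ≡ 0; y = λ·(7 - 0) - 16 ≡ 13. → (0, 13)

(0, 13)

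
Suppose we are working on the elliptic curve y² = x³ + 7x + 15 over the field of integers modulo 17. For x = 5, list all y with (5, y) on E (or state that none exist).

x³ + 7x + 15 = 175 ≡ 5 (mod 17).
5 is a non-residue mod 17; no y exists.

none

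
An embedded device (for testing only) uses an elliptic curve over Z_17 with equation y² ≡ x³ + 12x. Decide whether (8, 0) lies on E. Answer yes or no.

y² = 0² ≡ 0; x³ + 12x + 0 = 608 ≡ 13 (mod 17). 0 ≠ 13.

no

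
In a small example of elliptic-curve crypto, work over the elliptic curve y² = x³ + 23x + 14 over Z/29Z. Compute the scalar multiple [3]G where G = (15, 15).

Repeated addition: build up to 3G.
2G: tangent at (15, 15): λ = (3·15² + 23)/(2·15) ≡ 2/1. 1⁻¹ ≡ 1 (mod 29), so λ ≡ 2·1 ≡ 2.
  x = λ² - 15 - 15 = 4 - 30 ≡ 3; y = λ·(15 - 3) - 15 ≡ 9. → (3, 9)
3G: (3, 9) + (15, 15). λ = (15 - 9)/(15 - 3) ≡ 6/12 mod 29. 12⁻¹ ≡ 17 (mod 29), so λ ≡ 15.
  x = λ² - 3 - 15 = 225 - 18 ≡ 4; y = λ·(3 - 4) - 9 ≡ 5. → (4, 5)

(4, 5)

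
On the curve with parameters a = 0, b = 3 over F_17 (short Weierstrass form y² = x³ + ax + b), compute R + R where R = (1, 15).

tangent at (1, 15): λ = (3·1² + 0)/(2·15) ≡ 3/13. 13⁻¹ ≡ 4 (mod 17), so λ ≡ 3·4 ≡ 12.
  x = λ² - 1 - 1 = 144 - 2 ≡ 6; y = λ·(1 - 6) - 15 ≡ 10. → (6, 10)

(6, 10)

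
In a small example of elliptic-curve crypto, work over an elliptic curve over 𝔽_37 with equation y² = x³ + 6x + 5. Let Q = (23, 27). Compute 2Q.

tangent at (23, 27): λ = (3·23² + 6)/(2·27) ≡ 2/17. 17⁻¹ ≡ 24 (mod 37), so λ ≡ 2·24 ≡ 11.
  x = λ² - 23 - 23 = 121 - 46 ≡ 1; y = λ·(23 - 1) - 27 ≡ 30. → (1, 30)

(1, 30)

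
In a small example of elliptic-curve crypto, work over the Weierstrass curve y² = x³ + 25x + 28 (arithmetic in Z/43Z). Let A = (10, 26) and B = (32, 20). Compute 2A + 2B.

First 2A:
Repeated addition: build up to 2A.
2A: tangent at (10, 26): λ = (3·10² + 25)/(2·26) ≡ 24/9. 9⁻¹ ≡ 24 (mod 43), so λ ≡ 24·24 ≡ 17.
  x = λ² - 10 - 10 = 289 - 20 ≡ 11; y = λ·(10 - 11) - 26 ≡ 0. → (11, 0)
2A = (11, 0).
Next 2B:
Repeated addition: build up to 2B.
2B: tangent at (32, 20): λ = (3·32² + 25)/(2·20) ≡ 1/40. 40⁻¹ ≡ 14 (mod 43), so λ ≡ 1·14 ≡ 14.
  x = λ² - 32 - 32 = 196 - 64 ≡ 3; y = λ·(32 - 3) - 20 ≡ 42. → (3, 42)
2B = (3, 42).
Finally 2A + 2B:
(11, 0) + (3, 42). λ = (42 - 0)/(3 - 11) ≡ 42/35 mod 43. 35⁻¹ ≡ 16 (mod 43) since 35·16 = 560 ≡ 1, so λ ≡ 27.
  x = λ² - 11 - 3 = 729 - 14 ≡ 27; y = λ·(11 - 27) - 0 ≡ 41. → (27, 41)

(27, 41)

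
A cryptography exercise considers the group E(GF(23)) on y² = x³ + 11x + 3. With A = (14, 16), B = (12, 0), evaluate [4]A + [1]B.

(14, 7)

First 4A:
Repeated addition: build up to 4A.
2A: tangent at (14, 16): λ = (3·14² + 11)/(2·16) ≡ 1/9. 9⁻¹ ≡ 18 (mod 23), so λ ≡ 1·18 ≡ 18.
  x = λ² - 14 - 14 = 324 - 28 ≡ 20; y = λ·(14 - 20) - 16 ≡ 14. → (20, 14)
3A: (20, 14) + (14, 16). λ = (16 - 14)/(14 - 20) ≡ 2/17 mod 23. 17⁻¹ ≡ 19 (mod 23) since 17·19 = 323 ≡ 1, so λ ≡ 15.
  x = λ² - 20 - 14 = 225 - 34 ≡ 7; y = λ·(20 - 7) - 14 ≡ 20. → (7, 20)
4A: (7, 20) + (14, 16). λ = (16 - 20)/(14 - 7) ≡ 19/7 mod 23. 7⁻¹ ≡ 10 (mod 23), so λ ≡ 6.
  x = λ² - 7 - 14 = 36 - 21 ≡ 15; y = λ·(7 - 15) - 20 ≡ 1. → (15, 1)
4A = (15, 1).
Finally 4A + B:
(15, 1) + (12, 0). λ = (0 - 1)/(12 - 15) ≡ 22/20 mod 23. 20⁻¹ ≡ 15 (mod 23) since 20·15 = 300 ≡ 1, so λ ≡ 8.
  x = λ² - 15 - 12 = 64 - 27 ≡ 14; y = λ·(15 - 14) - 1 ≡ 7. → (14, 7)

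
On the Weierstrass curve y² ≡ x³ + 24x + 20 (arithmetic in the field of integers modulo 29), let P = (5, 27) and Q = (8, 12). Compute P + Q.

(12, 8)

(5, 27) + (8, 12). λ = (12 - 27)/(8 - 5) ≡ 14/3 mod 29. 3⁻¹ ≡ 10 (mod 29) since 3·10 = 30 ≡ 1, so λ ≡ 24.
  x = λ² - 5 - 8 = 576 - 13 ≡ 12; y = λ·(5 - 12) - 27 ≡ 8. → (12, 8)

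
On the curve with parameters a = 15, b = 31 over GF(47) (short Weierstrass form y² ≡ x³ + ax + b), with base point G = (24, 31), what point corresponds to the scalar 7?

Repeated addition: build up to 7G.
2G: tangent at (24, 31): λ = (3·24² + 15)/(2·31) ≡ 4/15. 15⁻¹ ≡ 22 (mod 47) since 15·22 = 330 ≡ 1, so λ ≡ 4·22 ≡ 41.
  x = λ² - 24 - 24 = 1681 - 48 ≡ 35; y = λ·(24 - 35) - 31 ≡ 35. → (35, 35)
3G: (35, 35) + (24, 31). λ = (31 - 35)/(24 - 35) ≡ 43/36 mod 47. 36⁻¹ ≡ 17 (mod 47) since 36·17 = 612 ≡ 1, so λ ≡ 26.
  x = λ² - 35 - 24 = 676 - 59 ≡ 6; y = λ·(35 - 6) - 35 ≡ 14. → (6, 14)
4G: (6, 14) + (24, 31). λ = (31 - 14)/(24 - 6) ≡ 17/18 mod 47. 18⁻¹ ≡ 34 (mod 47), so λ ≡ 14.
  x = λ² - 6 - 24 = 196 - 30 ≡ 25; y = λ·(6 - 25) - 14 ≡ 2. → (25, 2)
5G: (25, 2) + (24, 31). λ = (31 - 2)/(24 - 25) ≡ 29/46 mod 47. 46⁻¹ ≡ 46 (mod 47), so λ ≡ 18.
  x = λ² - 25 - 24 = 324 - 49 ≡ 40; y = λ·(25 - 40) - 2 ≡ 10. → (40, 10)
6G: (40, 10) + (24, 31). λ = (31 - 10)/(24 - 40) ≡ 21/31 mod 47. 31⁻¹ ≡ 44 (mod 47), so λ ≡ 31.
  x = λ² - 40 - 24 = 961 - 64 ≡ 4; y = λ·(40 - 4) - 10 ≡ 25. → (4, 25)
7G: (4, 25) + (24, 31). λ = (31 - 25)/(24 - 4) ≡ 6/20 mod 47. 20⁻¹ ≡ 40 (mod 47) since 20·40 = 800 ≡ 1, so λ ≡ 5.
  x = λ² - 4 - 24 = 25 - 28 ≡ 44; y = λ·(4 - 44) - 25 ≡ 10. → (44, 10)

(44, 10)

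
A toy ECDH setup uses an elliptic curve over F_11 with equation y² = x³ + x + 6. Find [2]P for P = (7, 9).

tangent at (7, 9): λ = (3·7² + 1)/(2·9) ≡ 5/7. 7⁻¹ ≡ 8 (mod 11), so λ ≡ 5·8 ≡ 7.
  x = λ² - 7 - 7 = 49 - 14 ≡ 2; y = λ·(7 - 2) - 9 ≡ 4. → (2, 4)

(2, 4)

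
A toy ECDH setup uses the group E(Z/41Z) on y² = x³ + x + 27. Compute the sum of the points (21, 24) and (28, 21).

(29, 38)

(21, 24) + (28, 21). λ = (21 - 24)/(28 - 21) ≡ 38/7 mod 41. 7⁻¹ ≡ 6 (mod 41), so λ ≡ 23.
  x = λ² - 21 - 28 = 529 - 49 ≡ 29; y = λ·(21 - 29) - 24 ≡ 38. → (29, 38)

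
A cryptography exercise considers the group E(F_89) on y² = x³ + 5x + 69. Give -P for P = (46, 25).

-(46, 25) = (46, -25 mod 89) = (46, 64).

(46, 64)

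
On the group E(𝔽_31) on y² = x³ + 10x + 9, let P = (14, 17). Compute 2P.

tangent at (14, 17): λ = (3·14² + 10)/(2·17) ≡ 9/3. 3⁻¹ ≡ 21 (mod 31), so λ ≡ 9·21 ≡ 3.
  x = λ² - 14 - 14 = 9 - 28 ≡ 12; y = λ·(14 - 12) - 17 ≡ 20. → (12, 20)

(12, 20)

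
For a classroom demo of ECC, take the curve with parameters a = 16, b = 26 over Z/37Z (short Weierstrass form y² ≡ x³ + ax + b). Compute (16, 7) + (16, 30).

The two points share x = 16 and their y-coordinates satisfy 7 + 30 ≡ 0 (mod 37), so they are inverses. Their sum is the point at infinity.

O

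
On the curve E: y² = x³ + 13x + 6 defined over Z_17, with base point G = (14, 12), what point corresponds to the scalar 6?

(11, 16)

Repeated addition: build up to 6G.
2G: tangent at (14, 12): λ = (3·14² + 13)/(2·12) ≡ 6/7. 7⁻¹ ≡ 5 (mod 17), so λ ≡ 6·5 ≡ 13.
  x = λ² - 14 - 14 = 169 - 28 ≡ 5; y = λ·(14 - 5) - 12 ≡ 3. → (5, 3)
3G: (5, 3) + (14, 12). λ = (12 - 3)/(14 - 5) ≡ 9/9 mod 17. 9⁻¹ ≡ 2 (mod 17) since 9·2 = 18 ≡ 1, so λ ≡ 1.
  x = λ² - 5 - 14 = 1 - 19 ≡ 16; y = λ·(5 - 16) - 3 ≡ 3. → (16, 3)
4G: (16, 3) + (14, 12). λ = (12 - 3)/(14 - 16) ≡ 9/15 mod 17. 15⁻¹ ≡ 8 (mod 17) since 15·8 = 120 ≡ 1, so λ ≡ 4.
  x = λ² - 16 - 14 = 16 - 30 ≡ 3; y = λ·(16 - 3) - 3 ≡ 15. → (3, 15)
5G: (3, 15) + (14, 12). λ = (12 - 15)/(14 - 3) ≡ 14/11 mod 17. 11⁻¹ ≡ 14 (mod 17), so λ ≡ 9.
  x = λ² - 3 - 14 = 81 - 17 ≡ 13; y = λ·(3 - 13) - 15 ≡ 14. → (13, 14)
6G: (13, 14) + (14, 12). λ = (12 - 14)/(14 - 13) ≡ 15/1 mod 17. 1⁻¹ ≡ 1 (mod 17), so λ ≡ 15.
  x = λ² - 13 - 14 = 225 - 27 ≡ 11; y = λ·(13 - 11) - 14 ≡ 16. → (11, 16)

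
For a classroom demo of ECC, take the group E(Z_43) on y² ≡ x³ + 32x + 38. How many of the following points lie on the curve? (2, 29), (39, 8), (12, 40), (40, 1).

2

(2, 29): 29² ≡ 24, rhs ≡ 24 → on.
(39, 8): 8² ≡ 21, rhs ≡ 18 → off.
(12, 40): 40² ≡ 9, rhs ≡ 0 → off.
(40, 1): 1² ≡ 1, rhs ≡ 1 → on.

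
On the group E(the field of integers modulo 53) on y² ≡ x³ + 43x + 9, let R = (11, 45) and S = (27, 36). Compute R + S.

(6, 35)

(11, 45) + (27, 36). λ = (36 - 45)/(27 - 11) ≡ 44/16 mod 53. 16⁻¹ ≡ 10 (mod 53) since 16·10 = 160 ≡ 1, so λ ≡ 16.
  x = λ² - 11 - 27 = 256 - 38 ≡ 6; y = λ·(11 - 6) - 45 ≡ 35. → (6, 35)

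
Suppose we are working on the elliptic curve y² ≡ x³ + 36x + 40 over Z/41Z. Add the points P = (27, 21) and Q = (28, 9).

(7, 26)

(27, 21) + (28, 9). λ = (9 - 21)/(28 - 27) ≡ 29/1 mod 41. 1⁻¹ ≡ 1 (mod 41), so λ ≡ 29.
  x = λ² - 27 - 28 = 841 - 55 ≡ 7; y = λ·(27 - 7) - 21 ≡ 26. → (7, 26)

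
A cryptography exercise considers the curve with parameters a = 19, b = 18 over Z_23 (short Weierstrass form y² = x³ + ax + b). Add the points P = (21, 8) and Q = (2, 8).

(0, 15)

(21, 8) + (2, 8). λ = (8 - 8)/(2 - 21) ≡ 0/4 mod 23. 4⁻¹ ≡ 6 (mod 23), so λ ≡ 0.
  x = λ² - 21 - 2 = 0 - 23 ≡ 0; y = λ·(21 - 0) - 8 ≡ 15. → (0, 15)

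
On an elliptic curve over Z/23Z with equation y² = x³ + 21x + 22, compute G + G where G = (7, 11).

tangent at (7, 11): λ = (3·7² + 21)/(2·11) ≡ 7/22. 22⁻¹ ≡ 22 (mod 23) since 22·22 = 484 ≡ 1, so λ ≡ 7·22 ≡ 16.
  x = λ² - 7 - 7 = 256 - 14 ≡ 12; y = λ·(7 - 12) - 11 ≡ 1. → (12, 1)

(12, 1)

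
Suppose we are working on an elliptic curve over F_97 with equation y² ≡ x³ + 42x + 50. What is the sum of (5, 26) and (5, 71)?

The two points share x = 5 and their y-coordinates satisfy 26 + 71 ≡ 0 (mod 97), so they are inverses. Their sum is the point at infinity.

O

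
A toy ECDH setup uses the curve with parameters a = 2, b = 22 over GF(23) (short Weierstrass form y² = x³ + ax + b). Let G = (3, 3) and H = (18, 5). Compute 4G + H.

First 4G:
Repeated addition: build up to 4G.
2G: tangent at (3, 3): λ = (3·3² + 2)/(2·3) ≡ 6/6. 6⁻¹ ≡ 4 (mod 23) since 6·4 = 24 ≡ 1, so λ ≡ 6·4 ≡ 1.
  x = λ² - 3 - 3 = 1 - 6 ≡ 18; y = λ·(3 - 18) - 3 ≡ 5. → (18, 5)
3G: (18, 5) + (3, 3). λ = (3 - 5)/(3 - 18) ≡ 21/8 mod 23. 8⁻¹ ≡ 3 (mod 23), so λ ≡ 17.
  x = λ² - 18 - 3 = 289 - 21 ≡ 15; y = λ·(18 - 15) - 5 ≡ 0. → (15, 0)
4G: (15, 0) + (3, 3). λ = (3 - 0)/(3 - 15) ≡ 3/11 mod 23. 11⁻¹ ≡ 21 (mod 23), so λ ≡ 17.
  x = λ² - 15 - 3 = 289 - 18 ≡ 18; y = λ·(15 - 18) - 0 ≡ 18. → (18, 18)
4G = (18, 18).
Finally 4G + H:
(18, 18) + (18, 5): same x and y₁ ≡ -y₂, so the sum is ∞.

O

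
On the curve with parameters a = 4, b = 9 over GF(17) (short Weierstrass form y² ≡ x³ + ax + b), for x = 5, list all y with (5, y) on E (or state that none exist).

x³ + 4x + 9 = 154 ≡ 1 (mod 17).
Square roots of 1 mod 17: 1 and 16 (since 1² = 1 ≡ 1).

1, 16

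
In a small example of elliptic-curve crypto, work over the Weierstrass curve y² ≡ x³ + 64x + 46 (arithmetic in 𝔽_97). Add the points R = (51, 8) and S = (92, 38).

(51, 8) + (92, 38). λ = (38 - 8)/(92 - 51) ≡ 30/41 mod 97. 41⁻¹ ≡ 71 (mod 97), so λ ≡ 93.
  x = λ² - 51 - 92 = 8649 - 143 ≡ 67; y = λ·(51 - 67) - 8 ≡ 56. → (67, 56)

(67, 56)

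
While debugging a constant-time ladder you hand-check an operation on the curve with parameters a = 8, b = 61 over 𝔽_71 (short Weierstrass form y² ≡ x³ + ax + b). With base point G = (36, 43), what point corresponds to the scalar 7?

(34, 44)

Double-and-add on 7 = (111)₂. Start with G = (36, 43) for the leading 1-bit.
double: tangent at (36, 43): λ = (3·36² + 8)/(2·43) ≡ 62/15. 15⁻¹ ≡ 19 (mod 71) since 15·19 = 285 ≡ 1, so λ ≡ 62·19 ≡ 42.
  x = λ² - 36 - 36 = 1764 - 72 ≡ 59; y = λ·(36 - 59) - 43 ≡ 56. → (59, 56)
add G: (59, 56) + (36, 43). λ = (43 - 56)/(36 - 59) ≡ 58/48 mod 71. 48⁻¹ ≡ 37 (mod 71), so λ ≡ 16.
  x = λ² - 59 - 36 = 256 - 95 ≡ 19; y = λ·(59 - 19) - 56 ≡ 16. → (19, 16)
double: tangent at (19, 16): λ = (3·19² + 8)/(2·16) ≡ 26/32. 32⁻¹ ≡ 20 (mod 71) since 32·20 = 640 ≡ 1, so λ ≡ 26·20 ≡ 23.
  x = λ² - 19 - 19 = 529 - 38 ≡ 65; y = λ·(19 - 65) - 16 ≡ 62. → (65, 62)
add G: (65, 62) + (36, 43). λ = (43 - 62)/(36 - 65) ≡ 52/42 mod 71. 42⁻¹ ≡ 22 (mod 71) since 42·22 = 924 ≡ 1, so λ ≡ 8.
  x = λ² - 65 - 36 = 64 - 101 ≡ 34; y = λ·(65 - 34) - 62 ≡ 44. → (34, 44)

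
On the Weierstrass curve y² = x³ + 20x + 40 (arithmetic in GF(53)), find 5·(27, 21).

(7, 24)

Write Q = (27, 21).
Double-and-add on 5 = (101)₂. Start with Q = (27, 21) for the leading 1-bit.
double: tangent at (27, 21): λ = (3·27² + 20)/(2·21) ≡ 34/42. 42⁻¹ ≡ 24 (mod 53) since 42·24 = 1008 ≡ 1, so λ ≡ 34·24 ≡ 21.
  x = λ² - 27 - 27 = 441 - 54 ≡ 16; y = λ·(27 - 16) - 21 ≡ 51. → (16, 51)
double: tangent at (16, 51): λ = (3·16² + 20)/(2·51) ≡ 46/49. 49⁻¹ ≡ 13 (mod 53), so λ ≡ 46·13 ≡ 15.
  x = λ² - 16 - 16 = 225 - 32 ≡ 34; y = λ·(16 - 34) - 51 ≡ 50. → (34, 50)
add Q: (34, 50) + (27, 21). λ = (21 - 50)/(27 - 34) ≡ 24/46 mod 53. 46⁻¹ ≡ 15 (mod 53), so λ ≡ 42.
  x = λ² - 34 - 27 = 1764 - 61 ≡ 7; y = λ·(34 - 7) - 50 ≡ 24. → (7, 24)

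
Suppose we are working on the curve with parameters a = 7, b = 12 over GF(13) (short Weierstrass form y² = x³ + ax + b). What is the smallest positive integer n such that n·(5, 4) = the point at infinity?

2P: tangent at (5, 4): λ = (3·5² + 7)/(2·4) ≡ 4/8. 8⁻¹ ≡ 5 (mod 13), so λ ≡ 4·5 ≡ 7.
  x = λ² - 5 - 5 = 49 - 10 ≡ 0; y = λ·(5 - 0) - 4 ≡ 5. → (0, 5)
3P: (0, 5) + (5, 4). λ = (4 - 5)/(5 - 0) ≡ 12/5 mod 13. 5⁻¹ ≡ 8 (mod 13), so λ ≡ 5.
  x = λ² - 0 - 5 = 25 - 5 ≡ 7; y = λ·(0 - 7) - 5 ≡ 12. → (7, 12)
4P: (7, 12) + (5, 4). λ = (4 - 12)/(5 - 7) ≡ 5/11 mod 13. 11⁻¹ ≡ 6 (mod 13), so λ ≡ 4.
  x = λ² - 7 - 5 = 16 - 12 ≡ 4; y = λ·(7 - 4) - 12 ≡ 0. → (4, 0)
5P: (4, 0) + (5, 4). λ = (4 - 0)/(5 - 4) ≡ 4/1 mod 13. 1⁻¹ ≡ 1 (mod 13), so λ ≡ 4.
  x = λ² - 4 - 5 = 16 - 9 ≡ 7; y = λ·(4 - 7) - 0 ≡ 1. → (7, 1)
6P: (7, 1) + (5, 4). λ = (4 - 1)/(5 - 7) ≡ 3/11 mod 13. 11⁻¹ ≡ 6 (mod 13), so λ ≡ 5.
  x = λ² - 7 - 5 = 25 - 12 ≡ 0; y = λ·(7 - 0) - 1 ≡ 8. → (0, 8)
7P: (0, 8) + (5, 4). λ = (4 - 8)/(5 - 0) ≡ 9/5 mod 13. 5⁻¹ ≡ 8 (mod 13), so λ ≡ 7.
  x = λ² - 0 - 5 = 49 - 5 ≡ 5; y = λ·(0 - 5) - 8 ≡ 9. → (5, 9)
8P: (5, 9) + (5, 4): same x and y₁ ≡ -y₂, so the sum is the point at infinity.
8P = the point at infinity, so the order is 8.

8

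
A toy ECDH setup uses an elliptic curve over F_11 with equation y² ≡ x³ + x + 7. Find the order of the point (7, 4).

2P: tangent at (7, 4): λ = (3·7² + 1)/(2·4) ≡ 5/8. 8⁻¹ ≡ 7 (mod 11) since 8·7 = 56 ≡ 1, so λ ≡ 5·7 ≡ 2.
  x = λ² - 7 - 7 = 4 - 14 ≡ 1; y = λ·(7 - 1) - 4 ≡ 8. → (1, 8)
3P: (1, 8) + (7, 4). λ = (4 - 8)/(7 - 1) ≡ 7/6 mod 11. 6⁻¹ ≡ 2 (mod 11), so λ ≡ 3.
  x = λ² - 1 - 7 = 9 - 8 ≡ 1; y = λ·(1 - 1) - 8 ≡ 3. → (1, 3)
4P: (1, 3) + (7, 4). λ = (4 - 3)/(7 - 1) ≡ 1/6 mod 11. 6⁻¹ ≡ 2 (mod 11), so λ ≡ 2.
  x = λ² - 1 - 7 = 4 - 8 ≡ 7; y = λ·(1 - 7) - 3 ≡ 7. → (7, 7)
5P: (7, 7) + (7, 4): same x and y₁ ≡ -y₂, so the sum is ∞.
5P = ∞, so the order is 5.

5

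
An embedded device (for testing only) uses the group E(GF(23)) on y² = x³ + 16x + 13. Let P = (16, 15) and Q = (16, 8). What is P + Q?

O

The two points share x = 16 and their y-coordinates satisfy 15 + 8 ≡ 0 (mod 23), so they are inverses. Their sum is O.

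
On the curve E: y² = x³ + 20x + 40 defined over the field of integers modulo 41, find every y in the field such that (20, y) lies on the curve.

none

x³ + 20x + 40 = 8440 ≡ 35 (mod 41).
35 is a non-residue mod 41; no y exists.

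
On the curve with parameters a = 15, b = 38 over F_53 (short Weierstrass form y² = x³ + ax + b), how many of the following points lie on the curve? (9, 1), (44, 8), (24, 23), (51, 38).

1

(9, 1): 1² ≡ 1, rhs ≡ 1 → on.
(44, 8): 8² ≡ 11, rhs ≡ 22 → off.
(24, 23): 23² ≡ 52, rhs ≡ 18 → off.
(51, 38): 38² ≡ 13, rhs ≡ 0 → off.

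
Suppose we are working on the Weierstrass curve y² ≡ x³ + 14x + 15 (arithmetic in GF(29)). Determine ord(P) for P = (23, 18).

6

2P: tangent at (23, 18): λ = (3·23² + 14)/(2·18) ≡ 6/7. 7⁻¹ ≡ 25 (mod 29), so λ ≡ 6·25 ≡ 5.
  x = λ² - 23 - 23 = 25 - 46 ≡ 8; y = λ·(23 - 8) - 18 ≡ 28. → (8, 28)
3P: (8, 28) + (23, 18). λ = (18 - 28)/(23 - 8) ≡ 19/15 mod 29. 15⁻¹ ≡ 2 (mod 29), so λ ≡ 9.
  x = λ² - 8 - 23 = 81 - 31 ≡ 21; y = λ·(8 - 21) - 28 ≡ 0. → (21, 0)
4P: (21, 0) + (23, 18). λ = (18 - 0)/(23 - 21) ≡ 18/2 mod 29. 2⁻¹ ≡ 15 (mod 29), so λ ≡ 9.
  x = λ² - 21 - 23 = 81 - 44 ≡ 8; y = λ·(21 - 8) - 0 ≡ 1. → (8, 1)
5P: (8, 1) + (23, 18). λ = (18 - 1)/(23 - 8) ≡ 17/15 mod 29. 15⁻¹ ≡ 2 (mod 29), so λ ≡ 5.
  x = λ² - 8 - 23 = 25 - 31 ≡ 23; y = λ·(8 - 23) - 1 ≡ 11. → (23, 11)
6P: (23, 11) + (23, 18): same x and y₁ ≡ -y₂, so the sum is O.
6P = O, so the order is 6.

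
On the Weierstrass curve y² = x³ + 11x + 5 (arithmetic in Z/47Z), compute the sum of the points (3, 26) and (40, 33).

(20, 0)

(3, 26) + (40, 33). λ = (33 - 26)/(40 - 3) ≡ 7/37 mod 47. 37⁻¹ ≡ 14 (mod 47) since 37·14 = 518 ≡ 1, so λ ≡ 4.
  x = λ² - 3 - 40 = 16 - 43 ≡ 20; y = λ·(3 - 20) - 26 ≡ 0. → (20, 0)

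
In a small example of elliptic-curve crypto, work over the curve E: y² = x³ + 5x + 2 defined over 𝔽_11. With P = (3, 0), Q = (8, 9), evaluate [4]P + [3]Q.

First 4P:
Repeated addition: build up to 4P.
2P: (3, 0) + (3, 0): same x and y₁ ≡ -y₂, so the sum is ∞.
3P: ∞ + (3, 0) = (3, 0) (identity).
4P: (3, 0) + (3, 0): same x and y₁ ≡ -y₂, so the sum is ∞.
4P = ∞.
Next 3Q:
Repeated addition: build up to 3Q.
2Q: tangent at (8, 9): λ = (3·8² + 5)/(2·9) ≡ 10/7. 7⁻¹ ≡ 8 (mod 11), so λ ≡ 10·8 ≡ 3.
  x = λ² - 8 - 8 = 9 - 16 ≡ 4; y = λ·(8 - 4) - 9 ≡ 3. → (4, 3)
3Q: (4, 3) + (8, 9). λ = (9 - 3)/(8 - 4) ≡ 6/4 mod 11. 4⁻¹ ≡ 3 (mod 11), so λ ≡ 7.
  x = λ² - 4 - 8 = 49 - 12 ≡ 4; y = λ·(4 - 4) - 3 ≡ 8. → (4, 8)
3Q = (4, 8).
Finally 4P + 3Q:
∞ + (4, 8) = (4, 8) (identity).

(4, 8)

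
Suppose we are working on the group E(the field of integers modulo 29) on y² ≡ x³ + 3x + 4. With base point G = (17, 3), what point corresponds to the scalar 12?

(12, 17)

Repeated addition: build up to 12G.
2G: tangent at (17, 3): λ = (3·17² + 3)/(2·3) ≡ 0/6. 6⁻¹ ≡ 5 (mod 29), so λ ≡ 0·5 ≡ 0.
  x = λ² - 17 - 17 = 0 - 34 ≡ 24; y = λ·(17 - 24) - 3 ≡ 26. → (24, 26)
3G: (24, 26) + (17, 3). λ = (3 - 26)/(17 - 24) ≡ 6/22 mod 29. 22⁻¹ ≡ 4 (mod 29) since 22·4 = 88 ≡ 1, so λ ≡ 24.
  x = λ² - 24 - 17 = 576 - 41 ≡ 13; y = λ·(24 - 13) - 26 ≡ 6. → (13, 6)
4G: (13, 6) + (17, 3). λ = (3 - 6)/(17 - 13) ≡ 26/4 mod 29. 4⁻¹ ≡ 22 (mod 29), so λ ≡ 21.
  x = λ² - 13 - 17 = 441 - 30 ≡ 5; y = λ·(13 - 5) - 6 ≡ 17. → (5, 17)
5G: (5, 17) + (17, 3). λ = (3 - 17)/(17 - 5) ≡ 15/12 mod 29. 12⁻¹ ≡ 17 (mod 29) since 12·17 = 204 ≡ 1, so λ ≡ 23.
  x = λ² - 5 - 17 = 529 - 22 ≡ 14; y = λ·(5 - 14) - 17 ≡ 8. → (14, 8)
6G: (14, 8) + (17, 3). λ = (3 - 8)/(17 - 14) ≡ 24/3 mod 29. 3⁻¹ ≡ 10 (mod 29), so λ ≡ 8.
  x = λ² - 14 - 17 = 64 - 31 ≡ 4; y = λ·(14 - 4) - 8 ≡ 14. → (4, 14)
7G: (4, 14) + (17, 3). λ = (3 - 14)/(17 - 4) ≡ 18/13 mod 29. 13⁻¹ ≡ 9 (mod 29), so λ ≡ 17.
  x = λ² - 4 - 17 = 289 - 21 ≡ 7; y = λ·(4 - 7) - 14 ≡ 22. → (7, 22)
8G: (7, 22) + (17, 3). λ = (3 - 22)/(17 - 7) ≡ 10/10 mod 29. 10⁻¹ ≡ 3 (mod 29) since 10·3 = 30 ≡ 1, so λ ≡ 1.
  x = λ² - 7 - 17 = 1 - 24 ≡ 6; y = λ·(7 - 6) - 22 ≡ 8. → (6, 8)
9G: (6, 8) + (17, 3). λ = (3 - 8)/(17 - 6) ≡ 24/11 mod 29. 11⁻¹ ≡ 8 (mod 29), so λ ≡ 18.
  x = λ² - 6 - 17 = 324 - 23 ≡ 11; y = λ·(6 - 11) - 8 ≡ 18. → (11, 18)
10G: (11, 18) + (17, 3). λ = (3 - 18)/(17 - 11) ≡ 14/6 mod 29. 6⁻¹ ≡ 5 (mod 29), so λ ≡ 12.
  x = λ² - 11 - 17 = 144 - 28 ≡ 0; y = λ·(11 - 0) - 18 ≡ 27. → (0, 27)
11G: (0, 27) + (17, 3). λ = (3 - 27)/(17 - 0) ≡ 5/17 mod 29. 17⁻¹ ≡ 12 (mod 29), so λ ≡ 2.
  x = λ² - 0 - 17 = 4 - 17 ≡ 16; y = λ·(0 - 16) - 27 ≡ 28. → (16, 28)
12G: (16, 28) + (17, 3). λ = (3 - 28)/(17 - 16) ≡ 4/1 mod 29. 1⁻¹ ≡ 1 (mod 29) since 1·1 = 1 ≡ 1, so λ ≡ 4.
  x = λ² - 16 - 17 = 16 - 33 ≡ 12; y = λ·(16 - 12) - 28 ≡ 17. → (12, 17)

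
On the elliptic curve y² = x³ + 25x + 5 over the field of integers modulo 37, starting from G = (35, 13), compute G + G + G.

(25, 30)

Repeated addition: build up to 3G.
2G: tangent at (35, 13): λ = (3·35² + 25)/(2·13) ≡ 0/26. 26⁻¹ ≡ 10 (mod 37) since 26·10 = 260 ≡ 1, so λ ≡ 0·10 ≡ 0.
  x = λ² - 35 - 35 = 0 - 70 ≡ 4; y = λ·(35 - 4) - 13 ≡ 24. → (4, 24)
3G: (4, 24) + (35, 13). λ = (13 - 24)/(35 - 4) ≡ 26/31 mod 37. 31⁻¹ ≡ 6 (mod 37), so λ ≡ 8.
  x = λ² - 4 - 35 = 64 - 39 ≡ 25; y = λ·(4 - 25) - 24 ≡ 30. → (25, 30)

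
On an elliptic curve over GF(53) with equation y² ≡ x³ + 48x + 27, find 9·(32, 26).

Write G = (32, 26).
Double-and-add on 9 = (1001)₂. Start with G = (32, 26) for the leading 1-bit.
double: tangent at (32, 26): λ = (3·32² + 48)/(2·26) ≡ 46/52. 52⁻¹ ≡ 52 (mod 53), so λ ≡ 46·52 ≡ 7.
  x = λ² - 32 - 32 = 49 - 64 ≡ 38; y = λ·(32 - 38) - 26 ≡ 38. → (38, 38)
double: tangent at (38, 38): λ = (3·38² + 48)/(2·38) ≡ 34/23. 23⁻¹ ≡ 30 (mod 53) since 23·30 = 690 ≡ 1, so λ ≡ 34·30 ≡ 13.
  x = λ² - 38 - 38 = 169 - 76 ≡ 40; y = λ·(38 - 40) - 38 ≡ 42. → (40, 42)
double: tangent at (40, 42): λ = (3·40² + 48)/(2·42) ≡ 25/31. 31⁻¹ ≡ 12 (mod 53), so λ ≡ 25·12 ≡ 35.
  x = λ² - 40 - 40 = 1225 - 80 ≡ 32; y = λ·(40 - 32) - 42 ≡ 26. → (32, 26)
add G: tangent at (32, 26): λ = (3·32² + 48)/(2·26) ≡ 46/52. 52⁻¹ ≡ 52 (mod 53), so λ ≡ 46·52 ≡ 7.
  x = λ² - 32 - 32 = 49 - 64 ≡ 38; y = λ·(32 - 38) - 26 ≡ 38. → (38, 38)

(38, 38)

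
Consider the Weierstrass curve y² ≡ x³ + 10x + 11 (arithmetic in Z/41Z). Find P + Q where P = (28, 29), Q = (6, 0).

(30, 28)

(28, 29) + (6, 0). λ = (0 - 29)/(6 - 28) ≡ 12/19 mod 41. 19⁻¹ ≡ 13 (mod 41) since 19·13 = 247 ≡ 1, so λ ≡ 33.
  x = λ² - 28 - 6 = 1089 - 34 ≡ 30; y = λ·(28 - 30) - 29 ≡ 28. → (30, 28)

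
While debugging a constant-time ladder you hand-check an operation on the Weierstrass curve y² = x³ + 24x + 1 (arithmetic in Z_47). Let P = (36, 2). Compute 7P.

(36, 2)

Double-and-add on 7 = (111)₂. Start with P = (36, 2) for the leading 1-bit.
double: tangent at (36, 2): λ = (3·36² + 24)/(2·2) ≡ 11/4. 4⁻¹ ≡ 12 (mod 47) since 4·12 = 48 ≡ 1, so λ ≡ 11·12 ≡ 38.
  x = λ² - 36 - 36 = 1444 - 72 ≡ 9; y = λ·(36 - 9) - 2 ≡ 37. → (9, 37)
add P: (9, 37) + (36, 2). λ = (2 - 37)/(36 - 9) ≡ 12/27 mod 47. 27⁻¹ ≡ 7 (mod 47), so λ ≡ 37.
  x = λ² - 9 - 36 = 1369 - 45 ≡ 8; y = λ·(9 - 8) - 37 ≡ 0. → (8, 0)
double: (8, 0) + (8, 0): same x and y₁ ≡ -y₂, so the sum is 𝒪.
add P: 𝒪 + (36, 2) = (36, 2) (identity).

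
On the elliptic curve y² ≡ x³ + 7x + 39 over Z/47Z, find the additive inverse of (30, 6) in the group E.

(30, 41)

-(30, 6) = (30, -6 mod 47) = (30, 41).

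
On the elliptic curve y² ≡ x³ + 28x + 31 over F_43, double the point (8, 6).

tangent at (8, 6): λ = (3·8² + 28)/(2·6) ≡ 5/12. 12⁻¹ ≡ 18 (mod 43), so λ ≡ 5·18 ≡ 4.
  x = λ² - 8 - 8 = 16 - 16 ≡ 0; y = λ·(8 - 0) - 6 ≡ 26. → (0, 26)

(0, 26)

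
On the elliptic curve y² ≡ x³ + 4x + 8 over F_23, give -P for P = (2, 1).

-(2, 1) = (2, -1 mod 23) = (2, 22).

(2, 22)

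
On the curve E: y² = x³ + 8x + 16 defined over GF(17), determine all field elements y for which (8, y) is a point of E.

x³ + 8x + 16 = 592 ≡ 14 (mod 17).
14 is a non-residue mod 17; no y exists.

none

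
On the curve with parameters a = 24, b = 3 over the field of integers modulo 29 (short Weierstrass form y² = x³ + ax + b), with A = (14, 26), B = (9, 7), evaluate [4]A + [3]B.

First 4A:
Repeated addition: build up to 4A.
2A: tangent at (14, 26): λ = (3·14² + 24)/(2·26) ≡ 3/23. 23⁻¹ ≡ 24 (mod 29), so λ ≡ 3·24 ≡ 14.
  x = λ² - 14 - 14 = 196 - 28 ≡ 23; y = λ·(14 - 23) - 26 ≡ 22. → (23, 22)
3A: (23, 22) + (14, 26). λ = (26 - 22)/(14 - 23) ≡ 4/20 mod 29. 20⁻¹ ≡ 16 (mod 29), so λ ≡ 6.
  x = λ² - 23 - 14 = 36 - 37 ≡ 28; y = λ·(23 - 28) - 22 ≡ 6. → (28, 6)
4A: (28, 6) + (14, 26). λ = (26 - 6)/(14 - 28) ≡ 20/15 mod 29. 15⁻¹ ≡ 2 (mod 29), so λ ≡ 11.
  x = λ² - 28 - 14 = 121 - 42 ≡ 21; y = λ·(28 - 21) - 6 ≡ 13. → (21, 13)
4A = (21, 13).
Next 3B:
Repeated addition: build up to 3B.
2B: tangent at (9, 7): λ = (3·9² + 24)/(2·7) ≡ 6/14. 14⁻¹ ≡ 27 (mod 29) since 14·27 = 378 ≡ 1, so λ ≡ 6·27 ≡ 17.
  x = λ² - 9 - 9 = 289 - 18 ≡ 10; y = λ·(9 - 10) - 7 ≡ 5. → (10, 5)
3B: (10, 5) + (9, 7). λ = (7 - 5)/(9 - 10) ≡ 2/28 mod 29. 28⁻¹ ≡ 28 (mod 29) since 28·28 = 784 ≡ 1, so λ ≡ 27.
  x = λ² - 10 - 9 = 729 - 19 ≡ 14; y = λ·(10 - 14) - 5 ≡ 3. → (14, 3)
3B = (14, 3).
Finally 4A + 3B:
(21, 13) + (14, 3). λ = (3 - 13)/(14 - 21) ≡ 19/22 mod 29. 22⁻¹ ≡ 4 (mod 29) since 22·4 = 88 ≡ 1, so λ ≡ 18.
  x = λ² - 21 - 14 = 324 - 35 ≡ 28; y = λ·(21 - 28) - 13 ≡ 6. → (28, 6)

(28, 6)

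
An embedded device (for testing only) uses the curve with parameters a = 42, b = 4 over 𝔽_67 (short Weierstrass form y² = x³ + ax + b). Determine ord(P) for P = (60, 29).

8

2P: tangent at (60, 29): λ = (3·60² + 42)/(2·29) ≡ 55/58. 58⁻¹ ≡ 52 (mod 67), so λ ≡ 55·52 ≡ 46.
  x = λ² - 60 - 60 = 2116 - 120 ≡ 53; y = λ·(60 - 53) - 29 ≡ 25. → (53, 25)
3P: (53, 25) + (60, 29). λ = (29 - 25)/(60 - 53) ≡ 4/7 mod 67. 7⁻¹ ≡ 48 (mod 67), so λ ≡ 58.
  x = λ² - 53 - 60 = 3364 - 113 ≡ 35; y = λ·(53 - 35) - 25 ≡ 14. → (35, 14)
4P: (35, 14) + (60, 29). λ = (29 - 14)/(60 - 35) ≡ 15/25 mod 67. 25⁻¹ ≡ 59 (mod 67) since 25·59 = 1475 ≡ 1, so λ ≡ 14.
  x = λ² - 35 - 60 = 196 - 95 ≡ 34; y = λ·(35 - 34) - 14 ≡ 0. → (34, 0)
5P: (34, 0) + (60, 29). λ = (29 - 0)/(60 - 34) ≡ 29/26 mod 67. 26⁻¹ ≡ 49 (mod 67), so λ ≡ 14.
  x = λ² - 34 - 60 = 196 - 94 ≡ 35; y = λ·(34 - 35) - 0 ≡ 53. → (35, 53)
6P: (35, 53) + (60, 29). λ = (29 - 53)/(60 - 35) ≡ 43/25 mod 67. 25⁻¹ ≡ 59 (mod 67), so λ ≡ 58.
  x = λ² - 35 - 60 = 3364 - 95 ≡ 53; y = λ·(35 - 53) - 53 ≡ 42. → (53, 42)
7P: (53, 42) + (60, 29). λ = (29 - 42)/(60 - 53) ≡ 54/7 mod 67. 7⁻¹ ≡ 48 (mod 67), so λ ≡ 46.
  x = λ² - 53 - 60 = 2116 - 113 ≡ 60; y = λ·(53 - 60) - 42 ≡ 38. → (60, 38)
8P: (60, 38) + (60, 29): same x and y₁ ≡ -y₂, so the sum is the point at infinity.
8P = the point at infinity, so the order is 8.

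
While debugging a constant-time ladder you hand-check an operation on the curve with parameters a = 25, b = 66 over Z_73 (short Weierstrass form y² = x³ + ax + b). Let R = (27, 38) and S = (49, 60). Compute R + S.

(71, 64)

(27, 38) + (49, 60). λ = (60 - 38)/(49 - 27) ≡ 22/22 mod 73. 22⁻¹ ≡ 10 (mod 73), so λ ≡ 1.
  x = λ² - 27 - 49 = 1 - 76 ≡ 71; y = λ·(27 - 71) - 38 ≡ 64. → (71, 64)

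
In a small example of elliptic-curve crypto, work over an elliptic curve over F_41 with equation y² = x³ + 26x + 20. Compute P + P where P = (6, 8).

tangent at (6, 8): λ = (3·6² + 26)/(2·8) ≡ 11/16. 16⁻¹ ≡ 18 (mod 41), so λ ≡ 11·18 ≡ 34.
  x = λ² - 6 - 6 = 1156 - 12 ≡ 37; y = λ·(6 - 37) - 8 ≡ 4. → (37, 4)

(37, 4)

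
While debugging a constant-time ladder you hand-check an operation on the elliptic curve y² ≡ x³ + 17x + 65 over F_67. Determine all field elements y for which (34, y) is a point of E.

x³ + 17x + 65 = 39947 ≡ 15 (mod 67).
Square roots of 15 mod 67: 22 and 45 (since 22² = 484 ≡ 15).

22, 45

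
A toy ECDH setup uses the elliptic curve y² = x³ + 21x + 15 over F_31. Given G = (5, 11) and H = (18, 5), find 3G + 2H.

(28, 24)

First 3G:
Repeated addition: build up to 3G.
2G: tangent at (5, 11): λ = (3·5² + 21)/(2·11) ≡ 3/22. 22⁻¹ ≡ 24 (mod 31), so λ ≡ 3·24 ≡ 10.
  x = λ² - 5 - 5 = 100 - 10 ≡ 28; y = λ·(5 - 28) - 11 ≡ 7. → (28, 7)
3G: (28, 7) + (5, 11). λ = (11 - 7)/(5 - 28) ≡ 4/8 mod 31. 8⁻¹ ≡ 4 (mod 31), so λ ≡ 16.
  x = λ² - 28 - 5 = 256 - 33 ≡ 6; y = λ·(28 - 6) - 7 ≡ 4. → (6, 4)
3G = (6, 4).
Next 2H:
Repeated addition: build up to 2H.
2H: tangent at (18, 5): λ = (3·18² + 21)/(2·5) ≡ 1/10. 10⁻¹ ≡ 28 (mod 31), so λ ≡ 1·28 ≡ 28.
  x = λ² - 18 - 18 = 784 - 36 ≡ 4; y = λ·(18 - 4) - 5 ≡ 15. → (4, 15)
2H = (4, 15).
Finally 3G + 2H:
(6, 4) + (4, 15). λ = (15 - 4)/(4 - 6) ≡ 11/29 mod 31. 29⁻¹ ≡ 15 (mod 31) since 29·15 = 435 ≡ 1, so λ ≡ 10.
  x = λ² - 6 - 4 = 100 - 10 ≡ 28; y = λ·(6 - 28) - 4 ≡ 24. → (28, 24)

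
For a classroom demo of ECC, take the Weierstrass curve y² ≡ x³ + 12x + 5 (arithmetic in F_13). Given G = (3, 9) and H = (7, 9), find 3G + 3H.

(7, 4)

First 3G:
Repeated addition: build up to 3G.
2G: tangent at (3, 9): λ = (3·3² + 12)/(2·9) ≡ 0/5. 5⁻¹ ≡ 8 (mod 13), so λ ≡ 0·8 ≡ 0.
  x = λ² - 3 - 3 = 0 - 6 ≡ 7; y = λ·(3 - 7) - 9 ≡ 4. → (7, 4)
3G: (7, 4) + (3, 9). λ = (9 - 4)/(3 - 7) ≡ 5/9 mod 13. 9⁻¹ ≡ 3 (mod 13) since 9·3 = 27 ≡ 1, so λ ≡ 2.
  x = λ² - 7 - 3 = 4 - 10 ≡ 7; y = λ·(7 - 7) - 4 ≡ 9. → (7, 9)
3G = (7, 9).
Next 3H:
Repeated addition: build up to 3H.
2H: tangent at (7, 9): λ = (3·7² + 12)/(2·9) ≡ 3/5. 5⁻¹ ≡ 8 (mod 13), so λ ≡ 3·8 ≡ 11.
  x = λ² - 7 - 7 = 121 - 14 ≡ 3; y = λ·(7 - 3) - 9 ≡ 9. → (3, 9)
3H: (3, 9) + (7, 9). λ = (9 - 9)/(7 - 3) ≡ 0/4 mod 13. 4⁻¹ ≡ 10 (mod 13), so λ ≡ 0.
  x = λ² - 3 - 7 = 0 - 10 ≡ 3; y = λ·(3 - 3) - 9 ≡ 4. → (3, 4)
3H = (3, 4).
Finally 3G + 3H:
(7, 9) + (3, 4). λ = (4 - 9)/(3 - 7) ≡ 8/9 mod 13. 9⁻¹ ≡ 3 (mod 13) since 9·3 = 27 ≡ 1, so λ ≡ 11.
  x = λ² - 7 - 3 = 121 - 10 ≡ 7; y = λ·(7 - 7) - 9 ≡ 4. → (7, 4)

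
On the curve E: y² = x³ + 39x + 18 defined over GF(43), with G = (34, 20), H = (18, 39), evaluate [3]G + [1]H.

(36, 41)

First 3G:
Repeated addition: build up to 3G.
2G: tangent at (34, 20): λ = (3·34² + 39)/(2·20) ≡ 24/40. 40⁻¹ ≡ 14 (mod 43), so λ ≡ 24·14 ≡ 35.
  x = λ² - 34 - 34 = 1225 - 68 ≡ 39; y = λ·(34 - 39) - 20 ≡ 20. → (39, 20)
3G: (39, 20) + (34, 20). λ = (20 - 20)/(34 - 39) ≡ 0/38 mod 43. 38⁻¹ ≡ 17 (mod 43), so λ ≡ 0.
  x = λ² - 39 - 34 = 0 - 73 ≡ 13; y = λ·(39 - 13) - 20 ≡ 23. → (13, 23)
3G = (13, 23).
Finally 3G + H:
(13, 23) + (18, 39). λ = (39 - 23)/(18 - 13) ≡ 16/5 mod 43. 5⁻¹ ≡ 26 (mod 43), so λ ≡ 29.
  x = λ² - 13 - 18 = 841 - 31 ≡ 36; y = λ·(13 - 36) - 23 ≡ 41. → (36, 41)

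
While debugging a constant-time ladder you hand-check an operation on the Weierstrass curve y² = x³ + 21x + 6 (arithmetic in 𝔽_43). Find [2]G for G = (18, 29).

(0, 36)

tangent at (18, 29): λ = (3·18² + 21)/(2·29) ≡ 4/15. 15⁻¹ ≡ 23 (mod 43) since 15·23 = 345 ≡ 1, so λ ≡ 4·23 ≡ 6.
  x = λ² - 18 - 18 = 36 - 36 ≡ 0; y = λ·(18 - 0) - 29 ≡ 36. → (0, 36)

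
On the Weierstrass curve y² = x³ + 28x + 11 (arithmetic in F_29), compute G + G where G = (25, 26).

tangent at (25, 26): λ = (3·25² + 28)/(2·26) ≡ 18/23. 23⁻¹ ≡ 24 (mod 29), so λ ≡ 18·24 ≡ 26.
  x = λ² - 25 - 25 = 676 - 50 ≡ 17; y = λ·(25 - 17) - 26 ≡ 8. → (17, 8)

(17, 8)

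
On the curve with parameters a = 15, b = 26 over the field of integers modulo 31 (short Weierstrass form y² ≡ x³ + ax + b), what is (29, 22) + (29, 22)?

tangent at (29, 22): λ = (3·29² + 15)/(2·22) ≡ 27/13. 13⁻¹ ≡ 12 (mod 31), so λ ≡ 27·12 ≡ 14.
  x = λ² - 29 - 29 = 196 - 58 ≡ 14; y = λ·(29 - 14) - 22 ≡ 2. → (14, 2)

(14, 2)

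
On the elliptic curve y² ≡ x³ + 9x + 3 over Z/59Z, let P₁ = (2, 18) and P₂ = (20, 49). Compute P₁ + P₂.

(2, 18) + (20, 49). λ = (49 - 18)/(20 - 2) ≡ 31/18 mod 59. 18⁻¹ ≡ 23 (mod 59), so λ ≡ 5.
  x = λ² - 2 - 20 = 25 - 22 ≡ 3; y = λ·(2 - 3) - 18 ≡ 36. → (3, 36)

(3, 36)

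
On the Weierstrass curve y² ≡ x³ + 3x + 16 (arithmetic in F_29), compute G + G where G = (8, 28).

tangent at (8, 28): λ = (3·8² + 3)/(2·28) ≡ 21/27. 27⁻¹ ≡ 14 (mod 29), so λ ≡ 21·14 ≡ 4.
  x = λ² - 8 - 8 = 16 - 16 ≡ 0; y = λ·(8 - 0) - 28 ≡ 4. → (0, 4)

(0, 4)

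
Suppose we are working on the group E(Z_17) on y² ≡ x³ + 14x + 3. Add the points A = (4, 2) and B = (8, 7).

(4, 2) + (8, 7). λ = (7 - 2)/(8 - 4) ≡ 5/4 mod 17. 4⁻¹ ≡ 13 (mod 17) since 4·13 = 52 ≡ 1, so λ ≡ 14.
  x = λ² - 4 - 8 = 196 - 12 ≡ 14; y = λ·(4 - 14) - 2 ≡ 11. → (14, 11)

(14, 11)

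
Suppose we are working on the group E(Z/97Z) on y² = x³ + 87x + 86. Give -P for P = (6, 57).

(6, 40)

-(6, 57) = (6, -57 mod 97) = (6, 40).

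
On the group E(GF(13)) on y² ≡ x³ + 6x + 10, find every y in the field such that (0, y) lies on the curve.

6, 7

x³ + 6x + 10 = 10 ≡ 10 (mod 13).
Square roots of 10 mod 13: 6 and 7 (since 6² = 36 ≡ 10).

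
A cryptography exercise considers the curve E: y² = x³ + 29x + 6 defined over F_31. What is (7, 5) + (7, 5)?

tangent at (7, 5): λ = (3·7² + 29)/(2·5) ≡ 21/10. 10⁻¹ ≡ 28 (mod 31), so λ ≡ 21·28 ≡ 30.
  x = λ² - 7 - 7 = 900 - 14 ≡ 18; y = λ·(7 - 18) - 5 ≡ 6. → (18, 6)

(18, 6)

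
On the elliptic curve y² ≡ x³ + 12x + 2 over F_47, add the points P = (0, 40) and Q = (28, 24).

(0, 40) + (28, 24). λ = (24 - 40)/(28 - 0) ≡ 31/28 mod 47. 28⁻¹ ≡ 42 (mod 47) since 28·42 = 1176 ≡ 1, so λ ≡ 33.
  x = λ² - 0 - 28 = 1089 - 28 ≡ 27; y = λ·(0 - 27) - 40 ≡ 9. → (27, 9)

(27, 9)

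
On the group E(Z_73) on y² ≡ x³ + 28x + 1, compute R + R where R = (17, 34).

tangent at (17, 34): λ = (3·17² + 28)/(2·34) ≡ 19/68. 68⁻¹ ≡ 29 (mod 73) since 68·29 = 1972 ≡ 1, so λ ≡ 19·29 ≡ 40.
  x = λ² - 17 - 17 = 1600 - 34 ≡ 33; y = λ·(17 - 33) - 34 ≡ 56. → (33, 56)

(33, 56)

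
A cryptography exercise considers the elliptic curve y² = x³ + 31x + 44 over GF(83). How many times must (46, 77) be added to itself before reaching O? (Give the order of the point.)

6

2P: tangent at (46, 77): λ = (3·46² + 31)/(2·77) ≡ 71/71. 71⁻¹ ≡ 76 (mod 83), so λ ≡ 71·76 ≡ 1.
  x = λ² - 46 - 46 = 1 - 92 ≡ 75; y = λ·(46 - 75) - 77 ≡ 60. → (75, 60)
3P: (75, 60) + (46, 77). λ = (77 - 60)/(46 - 75) ≡ 17/54 mod 83. 54⁻¹ ≡ 20 (mod 83) since 54·20 = 1080 ≡ 1, so λ ≡ 8.
  x = λ² - 75 - 46 = 64 - 121 ≡ 26; y = λ·(75 - 26) - 60 ≡ 0. → (26, 0)
4P: (26, 0) + (46, 77). λ = (77 - 0)/(46 - 26) ≡ 77/20 mod 83. 20⁻¹ ≡ 54 (mod 83), so λ ≡ 8.
  x = λ² - 26 - 46 = 64 - 72 ≡ 75; y = λ·(26 - 75) - 0 ≡ 23. → (75, 23)
5P: (75, 23) + (46, 77). λ = (77 - 23)/(46 - 75) ≡ 54/54 mod 83. 54⁻¹ ≡ 20 (mod 83), so λ ≡ 1.
  x = λ² - 75 - 46 = 1 - 121 ≡ 46; y = λ·(75 - 46) - 23 ≡ 6. → (46, 6)
6P: (46, 6) + (46, 77): same x and y₁ ≡ -y₂, so the sum is O.
6P = O, so the order is 6.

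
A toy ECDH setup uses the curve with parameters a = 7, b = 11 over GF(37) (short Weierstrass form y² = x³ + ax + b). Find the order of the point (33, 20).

12

2P: tangent at (33, 20): λ = (3·33² + 7)/(2·20) ≡ 18/3. 3⁻¹ ≡ 25 (mod 37) since 3·25 = 75 ≡ 1, so λ ≡ 18·25 ≡ 6.
  x = λ² - 33 - 33 = 36 - 66 ≡ 7; y = λ·(33 - 7) - 20 ≡ 25. → (7, 25)
3P: (7, 25) + (33, 20). λ = (20 - 25)/(33 - 7) ≡ 32/26 mod 37. 26⁻¹ ≡ 10 (mod 37) since 26·10 = 260 ≡ 1, so λ ≡ 24.
  x = λ² - 7 - 33 = 576 - 40 ≡ 18; y = λ·(7 - 18) - 25 ≡ 7. → (18, 7)
4P: (18, 7) + (33, 20). λ = (20 - 7)/(33 - 18) ≡ 13/15 mod 37. 15⁻¹ ≡ 5 (mod 37) since 15·5 = 75 ≡ 1, so λ ≡ 28.
  x = λ² - 18 - 33 = 784 - 51 ≡ 30; y = λ·(18 - 30) - 7 ≡ 27. → (30, 27)
5P: (30, 27) + (33, 20). λ = (20 - 27)/(33 - 30) ≡ 30/3 mod 37. 3⁻¹ ≡ 25 (mod 37), so λ ≡ 10.
  x = λ² - 30 - 33 = 100 - 63 ≡ 0; y = λ·(30 - 0) - 27 ≡ 14. → (0, 14)
6P: (0, 14) + (33, 20). λ = (20 - 14)/(33 - 0) ≡ 6/33 mod 37. 33⁻¹ ≡ 9 (mod 37) since 33·9 = 297 ≡ 1, so λ ≡ 17.
  x = λ² - 0 - 33 = 289 - 33 ≡ 34; y = λ·(0 - 34) - 14 ≡ 0. → (34, 0)
7P: (34, 0) + (33, 20). λ = (20 - 0)/(33 - 34) ≡ 20/36 mod 37. 36⁻¹ ≡ 36 (mod 37), so λ ≡ 17.
  x = λ² - 34 - 33 = 289 - 67 ≡ 0; y = λ·(34 - 0) - 0 ≡ 23. → (0, 23)
8P: (0, 23) + (33, 20). λ = (20 - 23)/(33 - 0) ≡ 34/33 mod 37. 33⁻¹ ≡ 9 (mod 37) since 33·9 = 297 ≡ 1, so λ ≡ 10.
  x = λ² - 0 - 33 = 100 - 33 ≡ 30; y = λ·(0 - 30) - 23 ≡ 10. → (30, 10)
9P: (30, 10) + (33, 20). λ = (20 - 10)/(33 - 30) ≡ 10/3 mod 37. 3⁻¹ ≡ 25 (mod 37), so λ ≡ 28.
  x = λ² - 30 - 33 = 784 - 63 ≡ 18; y = λ·(30 - 18) - 10 ≡ 30. → (18, 30)
10P: (18, 30) + (33, 20). λ = (20 - 30)/(33 - 18) ≡ 27/15 mod 37. 15⁻¹ ≡ 5 (mod 37), so λ ≡ 24.
  x = λ² - 18 - 33 = 576 - 51 ≡ 7; y = λ·(18 - 7) - 30 ≡ 12. → (7, 12)
11P: (7, 12) + (33, 20). λ = (20 - 12)/(33 - 7) ≡ 8/26 mod 37. 26⁻¹ ≡ 10 (mod 37), so λ ≡ 6.
  x = λ² - 7 - 33 = 36 - 40 ≡ 33; y = λ·(7 - 33) - 12 ≡ 17. → (33, 17)
12P: (33, 17) + (33, 20): same x and y₁ ≡ -y₂, so the sum is O.
12P = O, so the order is 12.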